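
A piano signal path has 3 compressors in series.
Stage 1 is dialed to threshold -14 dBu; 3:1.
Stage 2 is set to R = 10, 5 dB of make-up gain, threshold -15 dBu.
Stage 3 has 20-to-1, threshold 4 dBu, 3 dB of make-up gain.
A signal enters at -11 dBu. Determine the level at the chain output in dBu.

-6.8 dBu

Stage 1: 3 dB above -14 dBu, reduced 3:1 to 1 dB above → -13 dBu.
Stage 2: -13 dBu is 2 dB over -15 dBu; at 10:1 that becomes 0.2 dB over, giving -14.8 dBu; +5 dB make-up → -9.8 dBu.
Stage 3: -9.8 dBu is at or below the 4 dBu threshold — no compression; make-up brings it to -6.8 dBu.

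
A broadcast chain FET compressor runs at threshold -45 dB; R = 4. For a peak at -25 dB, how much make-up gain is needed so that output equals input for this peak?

15 dB

The peak compresses to -45 + 20/4 = -40 dB.
To reach -25 dB requires -25 − (-40) = 15 dB of make-up.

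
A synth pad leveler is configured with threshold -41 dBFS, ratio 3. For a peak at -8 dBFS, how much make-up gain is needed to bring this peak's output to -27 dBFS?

3 dB

Without make-up, output = threshold + overshoot/3 = -41 + 11 = -30 dBFS.
Gap to target: 3 dB.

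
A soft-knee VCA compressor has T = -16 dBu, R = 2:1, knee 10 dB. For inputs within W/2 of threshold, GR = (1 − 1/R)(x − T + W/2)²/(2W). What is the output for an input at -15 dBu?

-15.9 dBu

x − T + W/2 = -15 − (-16) + 5 = 6.
GR = (1 − 1/2) × 6² / 20 = 0.5 × 36 / 20 = 0.9 dB.
Output = -15 − 0.9 = -15.9 dBu.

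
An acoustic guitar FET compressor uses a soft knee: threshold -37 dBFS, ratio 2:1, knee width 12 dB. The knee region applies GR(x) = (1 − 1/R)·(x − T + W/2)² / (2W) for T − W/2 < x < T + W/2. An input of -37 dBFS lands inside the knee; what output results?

-37.75 dBFS

x − T + W/2 = -37 − (-37) + 6 = 6.
GR = (1 − 1/2) × 6² / 24 = 0.5 × 36 / 24 = 0.75 dB.
Output = -37 − 0.75 = -37.75 dBFS.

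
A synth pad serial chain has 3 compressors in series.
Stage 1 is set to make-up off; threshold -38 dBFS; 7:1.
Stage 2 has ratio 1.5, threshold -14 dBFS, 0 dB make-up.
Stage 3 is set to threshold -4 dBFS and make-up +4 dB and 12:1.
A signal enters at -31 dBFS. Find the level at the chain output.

Stage 1: overshoot 7 dB → 7/7 = 1 dB → -37 dBFS.
Stage 2: -37 dBFS ≤ -14 dBFS, so stage 2 doesn't engage; output -37 dBFS.
Stage 3: -37 dBFS is at or below the -4 dBFS threshold — no compression; make-up brings it to -33 dBFS.

-33 dBFS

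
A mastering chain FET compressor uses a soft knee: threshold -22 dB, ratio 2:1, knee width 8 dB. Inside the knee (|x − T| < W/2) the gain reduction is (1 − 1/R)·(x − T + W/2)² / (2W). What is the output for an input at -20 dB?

-21.125 dB

x − T + W/2 = -20 − (-22) + 4 = 6.
GR = (1 − 1/2) × 6² / 16 = 0.5 × 36 / 16 = 1.125 dB.
Output = -20 − 1.125 = -21.125 dB.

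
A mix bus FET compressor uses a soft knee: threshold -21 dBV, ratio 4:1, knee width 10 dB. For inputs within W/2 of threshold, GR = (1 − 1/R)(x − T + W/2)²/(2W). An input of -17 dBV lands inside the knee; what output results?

-20.0375 dBV

x − T + W/2 = -17 − (-21) + 5 = 9.
GR = (1 − 1/4) × 9² / 20 = 0.75 × 81 / 20 = 3.0375 dB.
Output = -17 − 3.0375 = -20.0375 dBV.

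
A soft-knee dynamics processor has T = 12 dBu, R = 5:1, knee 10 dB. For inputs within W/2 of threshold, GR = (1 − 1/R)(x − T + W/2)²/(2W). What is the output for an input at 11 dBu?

x − T + W/2 = 11 − 12 + 5 = 4.
GR = (1 − 1/5) × 4² / 20 = 0.8 × 16 / 20 = 0.64 dB.
Output = 11 − 0.64 = 10.36 dBu.

10.36 dBu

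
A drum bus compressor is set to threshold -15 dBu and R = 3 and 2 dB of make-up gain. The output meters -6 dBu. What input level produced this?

6 dBu

Remove make-up: -6 − 2 = -8 dBu.
That's 7 dB above the -15 dBu threshold.
Undo the ratio: input overshoot = 7 × 3 = 21 dB, giving input = 6 dBu.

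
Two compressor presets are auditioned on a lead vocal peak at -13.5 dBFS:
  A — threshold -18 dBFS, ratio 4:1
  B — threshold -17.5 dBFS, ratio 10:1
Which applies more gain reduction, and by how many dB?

A: GR = 4.5 − 4.5/4 = 3.375 dB.
B: GR = 4 − 4/10 = 3.6 dB.
Difference: 0.225 dB in favour of B.

B, by 0.225 dB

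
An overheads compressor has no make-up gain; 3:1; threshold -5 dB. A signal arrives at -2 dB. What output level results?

-2 dB sits 3 dB over threshold.
3:1 compression reduces that to 3/3 = 1 dB over.
That puts the output at -4 dB.

-4 dB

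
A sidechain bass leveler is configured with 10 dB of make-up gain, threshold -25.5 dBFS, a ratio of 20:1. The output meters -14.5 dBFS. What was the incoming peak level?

Remove make-up: -14.5 − 10 = -24.5 dBFS.
That's 1 dB above the -25.5 dBFS threshold.
Undo the ratio: input overshoot = 1 × 20 = 20 dB, giving input = -5.5 dBFS.

-5.5 dBFS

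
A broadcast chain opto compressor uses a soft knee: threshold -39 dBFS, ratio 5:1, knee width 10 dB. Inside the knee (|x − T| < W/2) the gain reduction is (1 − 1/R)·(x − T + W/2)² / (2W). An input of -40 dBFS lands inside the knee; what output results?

-40.64 dBFS

x − T + W/2 = -40 − (-39) + 5 = 4.
GR = (1 − 1/5) × 4² / 20 = 0.8 × 16 / 20 = 0.64 dB.
Output = -40 − 0.64 = -40.64 dBFS.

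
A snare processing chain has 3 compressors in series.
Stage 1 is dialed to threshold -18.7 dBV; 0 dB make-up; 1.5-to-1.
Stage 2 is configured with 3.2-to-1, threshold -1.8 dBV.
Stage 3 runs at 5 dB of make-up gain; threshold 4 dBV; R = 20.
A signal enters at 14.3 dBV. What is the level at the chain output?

4.79375 dBV

Stage 1: overshoot 33 dB → 33/1.5 = 22 dB → 3.3 dBV.
Stage 2: overshoot 5.1 dB → 5.1/3.2 = 1.59375 dB → -0.20625 dBV.
Stage 3: -0.20625 dBV is at or below the 4 dBV threshold — no compression; make-up brings it to 4.79375 dBV.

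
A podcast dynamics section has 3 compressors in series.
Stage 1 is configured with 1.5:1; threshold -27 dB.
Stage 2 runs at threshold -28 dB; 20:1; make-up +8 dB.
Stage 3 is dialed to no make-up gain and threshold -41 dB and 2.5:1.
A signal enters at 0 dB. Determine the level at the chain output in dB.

Stage 1: overshoot 27 dB → 27/1.5 = 18 dB → -9 dB.
Stage 2: 19 dB above -28 dB, reduced 20:1 to 0.95 dB above → -27.05 dB; +8 dB make-up → -19.05 dB.
Stage 3: -19.05 dB is 21.95 dB over -41 dB; at 2.5:1 that becomes 8.78 dB over, giving -32.22 dB.

-32.22 dB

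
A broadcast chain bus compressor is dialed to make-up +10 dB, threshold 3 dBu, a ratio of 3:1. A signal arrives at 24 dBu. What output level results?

24 dBu sits 21 dB over threshold.
3:1 compression reduces that to 21/3 = 7 dB over.
Output = 3 + 7 = 10 dBu; make-up adds 10 dB, giving 20 dBu.

20 dBu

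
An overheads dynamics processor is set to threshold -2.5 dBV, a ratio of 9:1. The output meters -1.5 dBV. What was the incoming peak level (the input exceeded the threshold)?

Post-compression overshoot = -1.5 − (-2.5) = 1 dB.
Undo the ratio: input overshoot = 1 × 9 = 9 dB, giving input = 6.5 dBV.

6.5 dBV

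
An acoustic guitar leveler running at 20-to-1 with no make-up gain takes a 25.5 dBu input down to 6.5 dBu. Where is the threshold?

5.5 dBu

Let T be the threshold. Output overshoot = (input overshoot)/R, so 6.5 − T = (25.5 − T)/20.
20·(6.5 − T) = 25.5 − T → 19·T = 130 − 25.5 = 104.5.
T = 104.5/19 = 5.5 dBu.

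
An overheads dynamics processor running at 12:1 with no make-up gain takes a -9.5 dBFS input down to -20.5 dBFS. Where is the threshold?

Gain reduction = -9.5 − (-20.5) = 11 dB; output overshoot = GR / (R − 1) = 11 / 11 = 1 dB.
Threshold = output − output overshoot = -20.5 − 1 = -21.5 dBFS.

-21.5 dBFS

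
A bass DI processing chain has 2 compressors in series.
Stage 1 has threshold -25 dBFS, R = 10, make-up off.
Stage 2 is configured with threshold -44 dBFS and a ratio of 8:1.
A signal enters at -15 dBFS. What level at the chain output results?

-41.5 dBFS

Stage 1: -15 dBFS is 10 dB over -25 dBFS; at 10:1 that becomes 1 dB over, giving -24 dBFS.
Stage 2: 20 dB above -44 dBFS, reduced 8:1 to 2.5 dB above → -41.5 dBFS.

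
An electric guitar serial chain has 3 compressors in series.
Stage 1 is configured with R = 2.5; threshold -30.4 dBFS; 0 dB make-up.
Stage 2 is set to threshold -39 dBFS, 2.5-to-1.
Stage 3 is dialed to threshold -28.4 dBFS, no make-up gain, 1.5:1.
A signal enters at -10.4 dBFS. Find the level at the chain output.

Stage 1: overshoot 20 dB → 20/2.5 = 8 dB → -22.4 dBFS.
Stage 2: -22.4 dBFS is 16.6 dB over -39 dBFS; at 2.5:1 that becomes 6.64 dB over, giving -32.36 dBFS.
Stage 3: below threshold (-32.36 ≤ -28.4); passes unchanged; output -32.36 dBFS.

-32.36 dBFS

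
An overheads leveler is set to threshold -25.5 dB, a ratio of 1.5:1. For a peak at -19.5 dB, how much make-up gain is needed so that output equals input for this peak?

The peak compresses to -25.5 + 6/1.5 = -21.5 dB.
To reach -19.5 dB requires -19.5 − (-21.5) = 2 dB of make-up.

2 dB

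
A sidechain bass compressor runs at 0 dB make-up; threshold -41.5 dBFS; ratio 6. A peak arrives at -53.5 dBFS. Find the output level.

-53.5 dBFS

-53.5 dBFS is 12 dB below the -41.5 dBFS threshold, so no gain reduction is applied.
Output = input = -53.5 dBFS.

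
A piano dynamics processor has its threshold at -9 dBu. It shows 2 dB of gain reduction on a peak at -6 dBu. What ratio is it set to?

3:1

Input overshoot = -6 − (-9) = 3 dB.
Output overshoot = 3 − 2 = 1 dB.
Ratio = input overshoot / output overshoot = 3 / 1 = 3.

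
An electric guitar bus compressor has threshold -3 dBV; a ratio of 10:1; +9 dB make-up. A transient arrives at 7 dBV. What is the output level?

7 dBV

7 dBV sits 10 dB over threshold.
10:1 compression reduces that to 10/10 = 1 dB over.
So the level is -3 + 1 = -2 dBV; make-up adds 9 dB, giving 7 dBV.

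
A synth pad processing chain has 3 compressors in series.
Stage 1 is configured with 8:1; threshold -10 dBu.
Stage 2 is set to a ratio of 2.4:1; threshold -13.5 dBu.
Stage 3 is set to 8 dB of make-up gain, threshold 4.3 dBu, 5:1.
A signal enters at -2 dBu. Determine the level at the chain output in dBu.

-3.625 dBu

Stage 1: -2 dBu is 8 dB over -10 dBu; at 8:1 that becomes 1 dB over, giving -9 dBu.
Stage 2: 4.5 dB above -13.5 dBu, reduced 2.4:1 to 1.875 dB above → -11.625 dBu.
Stage 3: -11.625 dBu ≤ 4.3 dBu, so stage 3 doesn't engage; make-up brings it to -3.625 dBu.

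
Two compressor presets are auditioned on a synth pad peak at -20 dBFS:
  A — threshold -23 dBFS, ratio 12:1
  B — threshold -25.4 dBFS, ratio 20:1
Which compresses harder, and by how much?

B, by 2.38 dB

A: 3 dB over, compressed to 0.25 dB over, so 2.75 dB of GR.
B: 5.4 dB over, compressed to 0.27 dB over, so 5.13 dB of GR.
B applies 2.38 dB more gain reduction.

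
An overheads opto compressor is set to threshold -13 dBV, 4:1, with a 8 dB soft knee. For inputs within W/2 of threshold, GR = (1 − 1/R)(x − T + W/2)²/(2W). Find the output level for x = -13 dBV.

-13.75 dBV

x − T + W/2 = -13 − (-13) + 4 = 4.
GR = (1 − 1/4) × 4² / 16 = 0.75 × 16 / 16 = 0.75 dB.
Output = -13 − 0.75 = -13.75 dBV.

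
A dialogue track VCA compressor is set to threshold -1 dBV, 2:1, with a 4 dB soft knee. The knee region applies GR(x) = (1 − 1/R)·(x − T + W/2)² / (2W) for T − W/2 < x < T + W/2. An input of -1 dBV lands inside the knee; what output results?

x − T + W/2 = -1 − (-1) + 2 = 2.
GR = (1 − 1/2) × 2² / 8 = 0.5 × 4 / 8 = 0.25 dB.
Output = -1 − 0.25 = -1.25 dBV.

-1.25 dBV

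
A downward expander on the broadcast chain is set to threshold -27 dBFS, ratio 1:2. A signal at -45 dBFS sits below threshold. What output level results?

-63 dBFS

Below threshold, a 1:2 expander applies gain = (2−1)×(T − x) of attenuation.
(2−1) × 18 = 18 dB, so output = -45 − 18 = -63 dBFS.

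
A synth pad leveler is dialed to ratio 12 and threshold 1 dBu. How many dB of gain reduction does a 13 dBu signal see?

11 dB

The signal is 12 dB above threshold.
After 12:1 compression the overshoot becomes 12/12 = 1 dB.
Gain reduction = 12 − 1 = 11 dB.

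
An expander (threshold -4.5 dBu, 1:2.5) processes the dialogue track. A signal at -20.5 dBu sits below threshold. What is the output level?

Below threshold, a 1:2.5 expander applies gain = (2.5−1)×(T − x) of attenuation.
(2.5−1) × 16 = 24 dB, so output = -20.5 − 24 = -44.5 dBu.

-44.5 dBu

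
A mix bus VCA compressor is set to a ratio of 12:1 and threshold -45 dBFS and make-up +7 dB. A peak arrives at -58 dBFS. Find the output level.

-51 dBFS

-58 dBFS is 13 dB below the -45 dBFS threshold, so no gain reduction is applied.
Make-up gain adds 7 dB: -58 + 7 = -51 dBFS.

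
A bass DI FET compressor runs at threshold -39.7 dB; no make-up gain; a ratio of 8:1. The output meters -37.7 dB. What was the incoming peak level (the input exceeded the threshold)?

The compressed level sits -37.7 − (-39.7) = 2 dB over threshold.
Before 8:1 compression the overshoot was 2 × 8 = 16 dB, so input = -39.7 + 16 = -23.7 dB.

-23.7 dB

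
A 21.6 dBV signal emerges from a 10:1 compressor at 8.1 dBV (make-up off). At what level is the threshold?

6.6 dBV

Let T be the threshold. Output overshoot = (input overshoot)/R, so 8.1 − T = (21.6 − T)/10.
10·(8.1 − T) = 21.6 − T → 9·T = 81 − 21.6 = 59.4.
T = 59.4/9 = 6.6 dBV.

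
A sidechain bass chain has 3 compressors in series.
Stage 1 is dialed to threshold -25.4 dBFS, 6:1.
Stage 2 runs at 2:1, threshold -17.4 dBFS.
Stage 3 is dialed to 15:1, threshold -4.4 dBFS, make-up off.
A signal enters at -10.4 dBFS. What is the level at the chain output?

Stage 1: overshoot 15 dB → 15/6 = 2.5 dB → -22.9 dBFS.
Stage 2: -22.9 dBFS ≤ -17.4 dBFS, so stage 2 doesn't engage; output -22.9 dBFS.
Stage 3: -22.9 dBFS ≤ -4.4 dBFS, so stage 3 doesn't engage; output -22.9 dBFS.

-22.9 dBFS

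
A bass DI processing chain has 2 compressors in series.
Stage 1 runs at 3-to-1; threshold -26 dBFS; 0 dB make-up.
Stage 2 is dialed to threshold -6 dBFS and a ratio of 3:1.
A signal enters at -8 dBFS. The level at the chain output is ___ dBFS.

-20 dBFS

Stage 1: -8 dBFS is 18 dB over -26 dBFS; at 3:1 that becomes 6 dB over, giving -20 dBFS.
Stage 2: below threshold (-20 ≤ -6); passes unchanged; output -20 dBFS.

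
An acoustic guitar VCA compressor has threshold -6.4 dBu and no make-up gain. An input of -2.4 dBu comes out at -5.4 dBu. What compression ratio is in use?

4:1

Input overshoot = -2.4 − (-6.4) = 4 dB; output overshoot = -5.4 − (-6.4) = 1 dB.
Ratio = 4 / 1 = 4.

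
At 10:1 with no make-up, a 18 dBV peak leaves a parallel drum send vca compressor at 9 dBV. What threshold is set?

Let T be the threshold. Output overshoot = (input overshoot)/R, so 9 − T = (18 − T)/10.
10·(9 − T) = 18 − T → 9·T = 90 − 18 = 72.
T = 72/9 = 8 dBV.

8 dBV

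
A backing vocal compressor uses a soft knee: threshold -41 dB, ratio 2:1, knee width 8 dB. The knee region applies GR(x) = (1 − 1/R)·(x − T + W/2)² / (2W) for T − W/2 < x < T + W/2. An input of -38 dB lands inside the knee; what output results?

-39.53125 dB

x − T + W/2 = -38 − (-41) + 4 = 7.
GR = (1 − 1/2) × 7² / 16 = 0.5 × 49 / 16 = 1.53125 dB.
Output = -38 − 1.53125 = -39.53125 dB.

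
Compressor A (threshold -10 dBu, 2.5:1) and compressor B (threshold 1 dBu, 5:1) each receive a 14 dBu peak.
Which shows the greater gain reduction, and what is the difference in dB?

A, by 4 dB

A: GR = 24 − 24/2.5 = 14.4 dB.
B: GR = 13 − 13/5 = 10.4 dB.
Difference: 4 dB in favour of A.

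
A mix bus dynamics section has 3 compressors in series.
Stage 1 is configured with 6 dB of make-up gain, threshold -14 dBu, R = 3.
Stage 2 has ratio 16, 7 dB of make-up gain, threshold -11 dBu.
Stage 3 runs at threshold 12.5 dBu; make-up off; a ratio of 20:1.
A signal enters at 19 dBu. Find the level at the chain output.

Stage 1: 33 dB above -14 dBu, reduced 3:1 to 11 dB above → -3 dBu; +6 dB make-up → 3 dBu.
Stage 2: 3 dBu is 14 dB over -11 dBu; at 16:1 that becomes 0.875 dB over, giving -10.125 dBu; +7 dB make-up → -3.125 dBu.
Stage 3: -3.125 dBu is at or below the 12.5 dBu threshold — no compression; output -3.125 dBu.

-3.125 dBu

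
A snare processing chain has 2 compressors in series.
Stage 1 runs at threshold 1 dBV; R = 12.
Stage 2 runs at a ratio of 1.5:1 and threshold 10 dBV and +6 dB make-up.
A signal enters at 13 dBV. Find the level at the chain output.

Stage 1: overshoot 12 dB → 12/12 = 1 dB → 2 dBV.
Stage 2: below threshold (2 ≤ 10); passes unchanged; make-up brings it to 8 dBV.

8 dBV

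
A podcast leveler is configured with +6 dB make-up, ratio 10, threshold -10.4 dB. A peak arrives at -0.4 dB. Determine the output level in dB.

-3.4 dB

Overshoot: -0.4 − (-10.4) = 10 dB.
At 10:1 the overshoot is divided by 10, leaving 1 dB above threshold.
Output = -10.4 + 1 = -9.4 dB; make-up adds 6 dB, giving -3.4 dB.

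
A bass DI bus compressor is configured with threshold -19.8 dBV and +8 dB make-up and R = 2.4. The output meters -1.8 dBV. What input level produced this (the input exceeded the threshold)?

Stripping the +8 dB make-up gives -9.8 dBV at the gain stage.
The compressed level sits -9.8 − (-19.8) = 10 dB over threshold.
Undo the ratio: input overshoot = 10 × 2.4 = 24 dB, giving input = 4.2 dBV.

4.2 dBV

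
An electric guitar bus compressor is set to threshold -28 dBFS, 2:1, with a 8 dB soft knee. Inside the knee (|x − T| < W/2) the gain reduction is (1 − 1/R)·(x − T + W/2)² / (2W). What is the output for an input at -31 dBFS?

-31.03125 dBFS

x − T + W/2 = -31 − (-28) + 4 = 1.
GR = (1 − 1/2) × 1² / 16 = 0.5 × 1 / 16 = 0.03125 dB.
Output = -31 − 0.03125 = -31.03125 dBFS.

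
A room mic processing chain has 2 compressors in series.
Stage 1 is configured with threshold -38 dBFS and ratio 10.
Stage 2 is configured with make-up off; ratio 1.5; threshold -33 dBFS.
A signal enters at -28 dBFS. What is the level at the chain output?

-37 dBFS

Stage 1: 10 dB above -38 dBFS, reduced 10:1 to 1 dB above → -37 dBFS.
Stage 2: -37 dBFS is at or below the -33 dBFS threshold — no compression; output -37 dBFS.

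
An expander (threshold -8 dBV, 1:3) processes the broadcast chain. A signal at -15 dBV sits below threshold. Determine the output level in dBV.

Below threshold, a 1:3 expander applies gain = (3−1)×(T − x) of attenuation.
(3−1) × 7 = 14 dB, so output = -15 − 14 = -29 dBV.

-29 dBV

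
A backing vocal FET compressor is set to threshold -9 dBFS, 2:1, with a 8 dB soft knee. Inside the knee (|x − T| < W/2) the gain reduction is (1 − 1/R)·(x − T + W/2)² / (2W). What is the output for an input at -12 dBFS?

x − T + W/2 = -12 − (-9) + 4 = 1.
GR = (1 − 1/2) × 1² / 16 = 0.5 × 1 / 16 = 0.03125 dB.
Output = -12 − 0.03125 = -12.03125 dBFS.

-12.03125 dBFS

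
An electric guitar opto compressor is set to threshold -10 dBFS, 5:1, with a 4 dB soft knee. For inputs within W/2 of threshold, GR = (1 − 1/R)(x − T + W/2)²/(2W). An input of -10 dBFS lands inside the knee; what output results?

x − T + W/2 = -10 − (-10) + 2 = 2.
GR = (1 − 1/5) × 2² / 8 = 0.8 × 4 / 8 = 0.4 dB.
Output = -10 − 0.4 = -10.4 dBFS.

-10.4 dBFS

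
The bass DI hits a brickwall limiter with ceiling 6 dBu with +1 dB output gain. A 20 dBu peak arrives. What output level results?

7 dBu

A brickwall limiter is an ∞:1 compressor: any input above the ceiling is clamped to 6 dBu.
Output gain then adds 1 dB: 6 + 1 = 7 dBu.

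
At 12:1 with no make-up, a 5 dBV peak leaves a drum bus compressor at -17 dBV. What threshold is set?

-19 dBV

Gain reduction = 5 − (-17) = 22 dB; output overshoot = GR / (R − 1) = 22 / 11 = 2 dB.
Threshold = output − output overshoot = -17 − 2 = -19 dBV.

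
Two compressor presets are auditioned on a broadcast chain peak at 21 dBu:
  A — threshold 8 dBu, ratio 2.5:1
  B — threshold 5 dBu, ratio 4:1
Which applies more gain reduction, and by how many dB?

B, by 4.2 dB

A: overshoot 13 dB → output overshoot 5.2 dB → GR 7.8 dB.
B: overshoot 16 dB → output overshoot 4 dB → GR 12 dB.
B reduces 4.2 dB more.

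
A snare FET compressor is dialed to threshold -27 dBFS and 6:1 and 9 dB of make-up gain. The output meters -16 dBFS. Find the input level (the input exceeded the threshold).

-15 dBFS

Stripping the +9 dB make-up gives -25 dBFS at the gain stage.
The compressed level sits -25 − (-27) = 2 dB over threshold.
Input overshoot = R × output overshoot = 12 dB → input = -27 + 12 = -15 dBFS.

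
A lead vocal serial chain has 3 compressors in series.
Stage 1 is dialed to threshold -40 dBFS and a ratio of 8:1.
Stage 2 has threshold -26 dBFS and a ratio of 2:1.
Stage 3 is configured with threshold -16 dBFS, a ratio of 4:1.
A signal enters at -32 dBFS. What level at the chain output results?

-39 dBFS

Stage 1: -32 dBFS is 8 dB over -40 dBFS; at 8:1 that becomes 1 dB over, giving -39 dBFS.
Stage 2: below threshold (-39 ≤ -26); passes unchanged; output -39 dBFS.
Stage 3: -39 dBFS is at or below the -16 dBFS threshold — no compression; output -39 dBFS.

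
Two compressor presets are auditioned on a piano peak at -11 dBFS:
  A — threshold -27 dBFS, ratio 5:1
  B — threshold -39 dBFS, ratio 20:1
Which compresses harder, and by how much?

A: GR = 16 − 16/5 = 12.8 dB.
B: GR = 28 − 28/20 = 26.6 dB.
Difference: 13.8 dB in favour of B.

B, by 13.8 dB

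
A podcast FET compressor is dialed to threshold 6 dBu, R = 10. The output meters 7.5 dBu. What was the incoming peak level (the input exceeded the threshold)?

That's 1.5 dB above the 6 dBu threshold.
Before 10:1 compression the overshoot was 1.5 × 10 = 15 dB, so input = 6 + 15 = 21 dBu.

21 dBu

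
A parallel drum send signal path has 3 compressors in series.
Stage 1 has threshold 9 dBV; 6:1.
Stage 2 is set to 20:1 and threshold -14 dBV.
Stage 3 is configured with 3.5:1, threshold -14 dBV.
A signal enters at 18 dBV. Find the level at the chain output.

-13.65 dBV

Stage 1: 9 dB above 9 dBV, reduced 6:1 to 1.5 dB above → 10.5 dBV.
Stage 2: 24.5 dB above -14 dBV, reduced 20:1 to 1.225 dB above → -12.775 dBV.
Stage 3: -12.775 dBV is 1.225 dB over -14 dBV; at 3.5:1 that becomes 0.35 dB over, giving -13.65 dBV.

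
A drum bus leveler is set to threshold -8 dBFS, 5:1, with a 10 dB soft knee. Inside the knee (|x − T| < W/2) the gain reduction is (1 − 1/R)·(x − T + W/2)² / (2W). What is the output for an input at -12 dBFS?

x − T + W/2 = -12 − (-8) + 5 = 1.
GR = (1 − 1/5) × 1² / 20 = 0.8 × 1 / 20 = 0.04 dB.
Output = -12 − 0.04 = -12.04 dBFS.

-12.04 dBFS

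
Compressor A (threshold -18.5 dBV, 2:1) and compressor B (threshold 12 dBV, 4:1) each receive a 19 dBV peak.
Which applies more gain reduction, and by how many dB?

A: GR = 37.5 − 37.5/2 = 18.75 dB.
B: GR = 7 − 7/4 = 5.25 dB.
A applies 13.5 dB more gain reduction.

A, by 13.5 dB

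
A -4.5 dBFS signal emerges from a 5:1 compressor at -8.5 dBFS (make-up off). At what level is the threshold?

-9.5 dBFS

Input is 5 dB above T (since output overshoot × R = input overshoot: (-8.5 − T)·5 = -4.5 − T gives T = -9.5 dBFS).
Check: -9.5 + (-4.5 − (-9.5))/5 = -9.5 + 1 = -8.5 dBFS. ✓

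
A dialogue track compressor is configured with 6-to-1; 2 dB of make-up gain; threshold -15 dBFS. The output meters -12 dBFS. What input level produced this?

-9 dBFS

Remove make-up: -12 − 2 = -14 dBFS.
Post-compression overshoot = -14 − (-15) = 1 dB.
Undo the ratio: input overshoot = 1 × 6 = 6 dB, giving input = -9 dBFS.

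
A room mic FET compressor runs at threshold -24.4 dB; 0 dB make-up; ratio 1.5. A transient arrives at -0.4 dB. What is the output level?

-8.4 dB

-0.4 dB sits 24 dB over threshold.
The 24 dB excess becomes 16 dB after 1.5:1 reduction.
That puts the output at -8.4 dB.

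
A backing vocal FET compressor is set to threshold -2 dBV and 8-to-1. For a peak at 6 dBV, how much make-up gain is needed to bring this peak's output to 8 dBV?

9 dB

Without make-up, output = threshold + overshoot/8 = -2 + 1 = -1 dBV.
Gap to target: 9 dB.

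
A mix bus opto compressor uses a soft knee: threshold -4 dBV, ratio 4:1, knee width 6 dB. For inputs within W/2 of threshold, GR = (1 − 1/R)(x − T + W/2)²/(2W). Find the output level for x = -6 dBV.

-6.0625 dBV

x − T + W/2 = -6 − (-4) + 3 = 1.
GR = (1 − 1/4) × 1² / 12 = 0.75 × 1 / 12 = 0.0625 dB.
Output = -6 − 0.0625 = -6.0625 dBV.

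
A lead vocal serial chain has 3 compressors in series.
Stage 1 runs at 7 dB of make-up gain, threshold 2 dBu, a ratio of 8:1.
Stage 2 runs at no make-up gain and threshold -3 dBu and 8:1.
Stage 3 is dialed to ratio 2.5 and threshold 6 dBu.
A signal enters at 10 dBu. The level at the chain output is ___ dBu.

Stage 1: 10 dBu is 8 dB over 2 dBu; at 8:1 that becomes 1 dB over, giving 3 dBu; +7 dB make-up → 10 dBu.
Stage 2: overshoot 13 dB → 13/8 = 1.625 dB → -1.375 dBu.
Stage 3: -1.375 dBu ≤ 6 dBu, so stage 3 doesn't engage; output -1.375 dBu.

-1.375 dBu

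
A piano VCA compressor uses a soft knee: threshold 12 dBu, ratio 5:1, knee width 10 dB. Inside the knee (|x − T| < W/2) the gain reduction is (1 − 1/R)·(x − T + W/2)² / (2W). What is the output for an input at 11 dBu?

x − T + W/2 = 11 − 12 + 5 = 4.
GR = (1 − 1/5) × 4² / 20 = 0.8 × 16 / 20 = 0.64 dB.
Output = 11 − 0.64 = 10.36 dBu.

10.36 dBu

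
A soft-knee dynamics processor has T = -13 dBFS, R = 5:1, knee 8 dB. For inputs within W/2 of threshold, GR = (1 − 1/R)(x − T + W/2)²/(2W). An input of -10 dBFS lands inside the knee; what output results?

x − T + W/2 = -10 − (-13) + 4 = 7.
GR = (1 − 1/5) × 7² / 16 = 0.8 × 49 / 16 = 2.45 dB.
Output = -10 − 2.45 = -12.45 dBFS.

-12.45 dBFS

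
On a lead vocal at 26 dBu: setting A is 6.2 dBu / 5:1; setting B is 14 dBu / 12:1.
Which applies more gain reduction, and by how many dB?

A: GR = 19.8 − 19.8/5 = 15.84 dB.
B: GR = 12 − 12/12 = 11 dB.
A applies 4.84 dB more gain reduction.

A, by 4.84 dB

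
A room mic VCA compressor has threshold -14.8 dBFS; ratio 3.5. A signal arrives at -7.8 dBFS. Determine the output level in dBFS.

Overshoot: -7.8 − (-14.8) = 7 dB.
3.5:1 compression reduces that to 7/3.5 = 2 dB over.
Output = -14.8 + 2 = -12.8 dBFS.

-12.8 dBFS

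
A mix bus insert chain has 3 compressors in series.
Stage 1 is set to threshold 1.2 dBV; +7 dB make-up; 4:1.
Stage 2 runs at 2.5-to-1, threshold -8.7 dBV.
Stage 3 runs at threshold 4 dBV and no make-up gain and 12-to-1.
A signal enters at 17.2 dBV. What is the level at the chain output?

Stage 1: 16 dB above 1.2 dBV, reduced 4:1 to 4 dB above → 5.2 dBV; +7 dB make-up → 12.2 dBV.
Stage 2: 12.2 dBV is 20.9 dB over -8.7 dBV; at 2.5:1 that becomes 8.36 dB over, giving -0.34 dBV.
Stage 3: -0.34 dBV ≤ 4 dBV, so stage 3 doesn't engage; output -0.34 dBV.

-0.34 dBV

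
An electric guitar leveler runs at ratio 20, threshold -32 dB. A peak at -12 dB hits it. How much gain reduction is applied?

19 dB

Overshoot = -12 − (-32) = 20 dB.
At 20:1, output sits 20/20 = 1 dB above threshold.
GR = overshoot in − overshoot out = 20 − 1 = 19 dB.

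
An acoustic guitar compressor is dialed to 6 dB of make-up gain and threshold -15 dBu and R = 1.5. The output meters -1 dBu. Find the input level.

Remove make-up: -1 − 6 = -7 dBu.
Post-compression overshoot = -7 − (-15) = 8 dB.
Before 1.5:1 compression the overshoot was 8 × 1.5 = 12 dB, so input = -15 + 12 = -3 dBu.

-3 dBu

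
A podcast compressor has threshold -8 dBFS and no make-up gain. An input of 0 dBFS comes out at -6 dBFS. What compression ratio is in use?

Input overshoot = 0 − (-8) = 8 dB; output overshoot = -6 − (-8) = 2 dB.
Ratio = 8 / 2 = 4.

4:1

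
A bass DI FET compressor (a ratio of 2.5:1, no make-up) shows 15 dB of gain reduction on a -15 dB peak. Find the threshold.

Let T be the threshold. Output overshoot = (input overshoot)/R, so -30 − T = (-15 − T)/2.5.
2.5·(-30 − T) = -15 − T → 1.5·T = -75 − (-15) = -60.
T = -60/1.5 = -40 dB.

-40 dB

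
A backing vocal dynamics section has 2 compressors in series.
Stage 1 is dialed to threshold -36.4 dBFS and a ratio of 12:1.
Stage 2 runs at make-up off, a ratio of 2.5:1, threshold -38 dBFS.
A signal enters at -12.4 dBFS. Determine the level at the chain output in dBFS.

Stage 1: -12.4 dBFS is 24 dB over -36.4 dBFS; at 12:1 that becomes 2 dB over, giving -34.4 dBFS.
Stage 2: 3.6 dB above -38 dBFS, reduced 2.5:1 to 1.44 dB above → -36.56 dBFS.

-36.56 dBFS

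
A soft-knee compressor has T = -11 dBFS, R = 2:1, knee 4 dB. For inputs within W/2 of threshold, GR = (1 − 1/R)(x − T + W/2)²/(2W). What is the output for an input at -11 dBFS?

x − T + W/2 = -11 − (-11) + 2 = 2.
GR = (1 − 1/2) × 2² / 8 = 0.5 × 4 / 8 = 0.25 dB.
Output = -11 − 0.25 = -11.25 dBFS.

-11.25 dBFS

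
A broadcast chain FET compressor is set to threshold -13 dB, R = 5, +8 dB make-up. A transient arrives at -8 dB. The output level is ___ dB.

-4 dB

The input is 5 dB above the -13 dB threshold.
At 5:1 the overshoot is divided by 5, leaving 1 dB above threshold.
That puts the output at -12 dB; make-up adds 8 dB, giving -4 dB.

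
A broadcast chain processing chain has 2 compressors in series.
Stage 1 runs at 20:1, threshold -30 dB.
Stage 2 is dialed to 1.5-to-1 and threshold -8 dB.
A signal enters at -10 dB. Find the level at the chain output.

-29 dB

Stage 1: 20 dB above -30 dB, reduced 20:1 to 1 dB above → -29 dB.
Stage 2: below threshold (-29 ≤ -8); passes unchanged; output -29 dB.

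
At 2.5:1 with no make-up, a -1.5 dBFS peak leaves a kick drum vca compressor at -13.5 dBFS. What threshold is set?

-21.5 dBFS

Input is 20 dB above T (since output overshoot × R = input overshoot: (-13.5 − T)·2.5 = -1.5 − T gives T = -21.5 dBFS).
Check: -21.5 + (-1.5 − (-21.5))/2.5 = -21.5 + 8 = -13.5 dBFS. ✓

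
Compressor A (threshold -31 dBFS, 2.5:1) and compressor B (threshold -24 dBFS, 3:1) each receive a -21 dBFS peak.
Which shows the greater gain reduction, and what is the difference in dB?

A: GR = 10 − 10/2.5 = 6 dB.
B: GR = 3 − 3/3 = 2 dB.
A applies 4 dB more gain reduction.

A, by 4 dB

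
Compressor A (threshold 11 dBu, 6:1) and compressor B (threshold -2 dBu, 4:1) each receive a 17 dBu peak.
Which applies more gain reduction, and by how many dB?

A: overshoot 6 dB → output overshoot 1 dB → GR 5 dB.
B: overshoot 19 dB → output overshoot 4.75 dB → GR 14.25 dB.
B applies 9.25 dB more gain reduction.

B, by 9.25 dB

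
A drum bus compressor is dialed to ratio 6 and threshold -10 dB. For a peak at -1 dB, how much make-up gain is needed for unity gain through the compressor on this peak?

7.5 dB

Overshoot 9 dB → 9/6 = 1.5 dB after compression, so the compressed level is -10 + 1.5 = -8.5 dB.
Make-up = target − compressed = -1 − (-8.5) = 7.5 dB.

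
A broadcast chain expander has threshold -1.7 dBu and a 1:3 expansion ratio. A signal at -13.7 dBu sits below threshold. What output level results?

Undershoot = (-1.7) − (-13.7) = 12 dB.
At 1:3, that expands to 36 dB under threshold.
Output = -1.7 − 36 = -37.7 dBu.

-37.7 dBu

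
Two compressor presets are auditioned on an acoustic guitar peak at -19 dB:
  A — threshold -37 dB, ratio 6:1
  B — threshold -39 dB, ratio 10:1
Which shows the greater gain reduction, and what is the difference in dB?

A: 18 dB over, compressed to 3 dB over, so 15 dB of GR.
B: 20 dB over, compressed to 2 dB over, so 18 dB of GR.
Difference: 3 dB in favour of B.

B, by 3 dB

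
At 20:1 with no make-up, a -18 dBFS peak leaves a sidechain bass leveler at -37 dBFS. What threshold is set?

-38 dBFS

Gain reduction = -18 − (-37) = 19 dB; output overshoot = GR / (R − 1) = 19 / 19 = 1 dB.
Threshold = output − output overshoot = -37 − 1 = -38 dBFS.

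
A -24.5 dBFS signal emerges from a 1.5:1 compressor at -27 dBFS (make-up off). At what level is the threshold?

-32 dBFS

Gain reduction = -24.5 − (-27) = 2.5 dB; output overshoot = GR / (R − 1) = 2.5 / 0.5 = 5 dB.
Threshold = output − output overshoot = -27 − 5 = -32 dBFS.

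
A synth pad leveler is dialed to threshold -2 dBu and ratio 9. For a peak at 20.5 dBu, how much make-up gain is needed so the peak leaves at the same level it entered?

20 dB

Overshoot 22.5 dB → 22.5/9 = 2.5 dB after compression, so the compressed level is -2 + 2.5 = 0.5 dBu.
Make-up = target − compressed = 20.5 − 0.5 = 20 dB.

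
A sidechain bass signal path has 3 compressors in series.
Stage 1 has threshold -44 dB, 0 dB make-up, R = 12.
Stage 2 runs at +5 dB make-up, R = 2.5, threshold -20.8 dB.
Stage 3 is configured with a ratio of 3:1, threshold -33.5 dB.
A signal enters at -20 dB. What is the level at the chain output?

-37 dB

Stage 1: -20 dB is 24 dB over -44 dB; at 12:1 that becomes 2 dB over, giving -42 dB.
Stage 2: -42 dB is at or below the -20.8 dB threshold — no compression; make-up brings it to -37 dB.
Stage 3: -37 dB ≤ -33.5 dB, so stage 3 doesn't engage; output -37 dB.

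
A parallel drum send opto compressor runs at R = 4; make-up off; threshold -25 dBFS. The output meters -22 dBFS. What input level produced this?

-13 dBFS

That's 3 dB above the -25 dBFS threshold.
Input overshoot = R × output overshoot = 12 dB → input = -25 + 12 = -13 dBFS.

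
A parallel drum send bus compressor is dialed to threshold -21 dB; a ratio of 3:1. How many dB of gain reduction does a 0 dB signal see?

14 dB

The signal is 21 dB above threshold.
At 3:1, output sits 21/3 = 7 dB above threshold.
Gain reduction = 21 − 7 = 14 dB.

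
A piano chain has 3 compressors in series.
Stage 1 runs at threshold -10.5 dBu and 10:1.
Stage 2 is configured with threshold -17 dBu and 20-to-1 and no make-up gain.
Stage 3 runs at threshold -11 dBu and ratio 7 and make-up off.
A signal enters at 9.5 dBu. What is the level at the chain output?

-16.575 dBu

Stage 1: 20 dB above -10.5 dBu, reduced 10:1 to 2 dB above → -8.5 dBu.
Stage 2: overshoot 8.5 dB → 8.5/20 = 0.425 dB → -16.575 dBu.
Stage 3: below threshold (-16.575 ≤ -11); passes unchanged; output -16.575 dBu.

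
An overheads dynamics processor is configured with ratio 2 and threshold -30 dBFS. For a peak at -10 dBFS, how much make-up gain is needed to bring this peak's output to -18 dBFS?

2 dB

Overshoot 20 dB → 20/2 = 10 dB after compression, so the compressed level is -30 + 10 = -20 dBFS.
Make-up = target − compressed = -18 − (-20) = 2 dB.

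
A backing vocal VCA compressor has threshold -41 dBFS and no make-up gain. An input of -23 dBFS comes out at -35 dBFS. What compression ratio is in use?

Input overshoot = -23 − (-41) = 18 dB; output overshoot = -35 − (-41) = 6 dB.
Ratio = 18 / 6 = 3.

3:1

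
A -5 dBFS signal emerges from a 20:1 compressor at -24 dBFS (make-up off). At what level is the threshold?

Input is 20 dB above T (since output overshoot × R = input overshoot: (-24 − T)·20 = -5 − T gives T = -25 dBFS).
Check: -25 + (-5 − (-25))/20 = -25 + 1 = -24 dBFS. ✓

-25 dBFS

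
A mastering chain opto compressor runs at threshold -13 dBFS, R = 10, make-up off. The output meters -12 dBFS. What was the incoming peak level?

-3 dBFS

Post-compression overshoot = -12 − (-13) = 1 dB.
Before 10:1 compression the overshoot was 1 × 10 = 10 dB, so input = -13 + 10 = -3 dBFS.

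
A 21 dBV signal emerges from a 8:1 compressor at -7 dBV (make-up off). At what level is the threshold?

-11 dBV

Let T be the threshold. Output overshoot = (input overshoot)/R, so -7 − T = (21 − T)/8.
8·(-7 − T) = 21 − T → 7·T = -56 − 21 = -77.
T = -77/7 = -11 dBV.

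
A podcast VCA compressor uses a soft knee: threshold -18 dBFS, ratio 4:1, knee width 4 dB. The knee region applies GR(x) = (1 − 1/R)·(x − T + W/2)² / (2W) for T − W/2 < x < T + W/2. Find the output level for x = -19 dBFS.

x − T + W/2 = -19 − (-18) + 2 = 1.
GR = (1 − 1/4) × 1² / 8 = 0.75 × 1 / 8 = 0.09375 dB.
Output = -19 − 0.09375 = -19.09375 dBFS.

-19.09375 dBFS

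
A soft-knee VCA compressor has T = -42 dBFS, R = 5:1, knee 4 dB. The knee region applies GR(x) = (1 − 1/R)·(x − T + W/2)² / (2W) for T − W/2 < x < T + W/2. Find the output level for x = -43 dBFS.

-43.1 dBFS

x − T + W/2 = -43 − (-42) + 2 = 1.
GR = (1 − 1/5) × 1² / 8 = 0.8 × 1 / 8 = 0.1 dB.
Output = -43 − 0.1 = -43.1 dBFS.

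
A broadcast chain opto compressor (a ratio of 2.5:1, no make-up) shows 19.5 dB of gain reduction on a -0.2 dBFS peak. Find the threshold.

Gain reduction = -0.2 − (-19.7) = 19.5 dB; output overshoot = GR / (R − 1) = 19.5 / 1.5 = 13 dB.
Threshold = output − output overshoot = -19.7 − 13 = -32.7 dBFS.

-32.7 dBFS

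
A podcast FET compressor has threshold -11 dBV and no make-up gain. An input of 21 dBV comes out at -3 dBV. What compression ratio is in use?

4:1

Input overshoot = 21 − (-11) = 32 dB; output overshoot = -3 − (-11) = 8 dB.
Ratio = 32 / 8 = 4.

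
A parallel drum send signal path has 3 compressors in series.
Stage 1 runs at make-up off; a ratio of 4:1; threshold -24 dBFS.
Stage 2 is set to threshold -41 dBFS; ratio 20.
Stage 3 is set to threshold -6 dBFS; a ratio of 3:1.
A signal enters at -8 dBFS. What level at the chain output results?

-39.95 dBFS

Stage 1: overshoot 16 dB → 16/4 = 4 dB → -20 dBFS.
Stage 2: -20 dBFS is 21 dB over -41 dBFS; at 20:1 that becomes 1.05 dB over, giving -39.95 dBFS.
Stage 3: -39.95 dBFS is at or below the -6 dBFS threshold — no compression; output -39.95 dBFS.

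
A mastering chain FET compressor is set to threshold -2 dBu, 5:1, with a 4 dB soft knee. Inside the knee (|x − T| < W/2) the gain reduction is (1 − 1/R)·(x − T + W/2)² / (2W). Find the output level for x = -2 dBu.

-2.4 dBu

x − T + W/2 = -2 − (-2) + 2 = 2.
GR = (1 − 1/5) × 2² / 8 = 0.8 × 4 / 8 = 0.4 dB.
Output = -2 − 0.4 = -2.4 dBu.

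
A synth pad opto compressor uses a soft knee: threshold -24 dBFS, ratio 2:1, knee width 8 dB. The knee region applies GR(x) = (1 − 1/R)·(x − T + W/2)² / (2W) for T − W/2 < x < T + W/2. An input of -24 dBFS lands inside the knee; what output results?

x − T + W/2 = -24 − (-24) + 4 = 4.
GR = (1 − 1/2) × 4² / 16 = 0.5 × 16 / 16 = 0.5 dB.
Output = -24 − 0.5 = -24.5 dBFS.

-24.5 dBFS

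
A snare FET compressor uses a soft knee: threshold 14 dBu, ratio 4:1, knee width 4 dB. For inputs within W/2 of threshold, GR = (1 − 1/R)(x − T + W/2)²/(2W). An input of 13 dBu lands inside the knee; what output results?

12.90625 dBu

x − T + W/2 = 13 − 14 + 2 = 1.
GR = (1 − 1/4) × 1² / 8 = 0.75 × 1 / 8 = 0.09375 dB.
Output = 13 − 0.09375 = 12.90625 dBu.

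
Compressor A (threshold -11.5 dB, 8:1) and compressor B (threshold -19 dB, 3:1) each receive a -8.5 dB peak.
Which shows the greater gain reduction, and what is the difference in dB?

B, by 4.375 dB

A: GR = 3 − 3/8 = 2.625 dB.
B: GR = 10.5 − 10.5/3 = 7 dB.
B applies 4.375 dB more gain reduction.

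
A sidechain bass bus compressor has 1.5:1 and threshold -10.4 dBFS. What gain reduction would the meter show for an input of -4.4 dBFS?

2 dB

Overshoot = -4.4 − (-10.4) = 6 dB.
A 1.5:1 ratio leaves 4 dB of that excess.
Gain reduction = 6 − 4 = 2 dB.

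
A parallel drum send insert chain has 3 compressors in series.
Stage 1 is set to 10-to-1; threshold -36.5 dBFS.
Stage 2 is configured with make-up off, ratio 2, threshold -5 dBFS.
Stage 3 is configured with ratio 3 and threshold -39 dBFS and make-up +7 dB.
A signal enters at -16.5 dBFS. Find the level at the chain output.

-30.5 dBFS

Stage 1: 20 dB above -36.5 dBFS, reduced 10:1 to 2 dB above → -34.5 dBFS.
Stage 2: -34.5 dBFS is at or below the -5 dBFS threshold — no compression; output -34.5 dBFS.
Stage 3: overshoot 4.5 dB → 4.5/3 = 1.5 dB → -37.5 dBFS; +7 dB make-up → -30.5 dBFS.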